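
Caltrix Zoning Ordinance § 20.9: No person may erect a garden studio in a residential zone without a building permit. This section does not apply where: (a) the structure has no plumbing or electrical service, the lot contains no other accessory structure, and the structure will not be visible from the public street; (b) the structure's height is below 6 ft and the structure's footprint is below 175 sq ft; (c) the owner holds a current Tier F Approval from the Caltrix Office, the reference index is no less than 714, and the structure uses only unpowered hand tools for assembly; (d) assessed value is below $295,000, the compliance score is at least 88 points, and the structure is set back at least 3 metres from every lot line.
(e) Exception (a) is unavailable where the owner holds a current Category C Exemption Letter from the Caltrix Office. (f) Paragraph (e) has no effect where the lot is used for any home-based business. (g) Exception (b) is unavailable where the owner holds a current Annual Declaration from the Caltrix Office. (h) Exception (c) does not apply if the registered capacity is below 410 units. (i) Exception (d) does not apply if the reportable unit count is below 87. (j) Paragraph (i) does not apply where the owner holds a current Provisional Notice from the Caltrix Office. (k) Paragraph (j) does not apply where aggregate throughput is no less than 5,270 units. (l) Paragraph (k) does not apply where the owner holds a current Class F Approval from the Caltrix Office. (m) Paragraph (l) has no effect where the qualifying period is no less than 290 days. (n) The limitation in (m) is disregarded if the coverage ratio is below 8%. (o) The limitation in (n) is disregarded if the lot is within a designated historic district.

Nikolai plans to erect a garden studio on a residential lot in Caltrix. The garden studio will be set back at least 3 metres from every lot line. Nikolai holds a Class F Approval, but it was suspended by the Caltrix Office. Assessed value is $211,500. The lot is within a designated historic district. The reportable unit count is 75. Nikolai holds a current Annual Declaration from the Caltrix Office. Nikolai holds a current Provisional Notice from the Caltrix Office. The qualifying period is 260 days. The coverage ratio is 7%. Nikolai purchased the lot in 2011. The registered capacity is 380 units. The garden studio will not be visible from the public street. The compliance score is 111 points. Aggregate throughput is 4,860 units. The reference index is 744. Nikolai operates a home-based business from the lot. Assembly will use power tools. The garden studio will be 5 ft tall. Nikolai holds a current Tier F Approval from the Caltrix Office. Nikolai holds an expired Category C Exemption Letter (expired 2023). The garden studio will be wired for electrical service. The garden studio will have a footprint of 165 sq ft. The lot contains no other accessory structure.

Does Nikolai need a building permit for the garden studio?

No — exception (d) applies; Nikolai does not need a building permit.

Exception (a) requires that the structure has no plumbing or electrical service; but electrical service is planned, so (a) is unavailable.
Exception (b): the structure's height is 5 ft, below the 6 ft limit; the structure's footprint is 165 sq ft, below the 175 sq ft limit — every condition holds. But: (g) operates against (b): a current Annual Declaration is held. Exception (b) does not apply.
Exception (c) requires that the structure uses only unpowered hand tools for assembly; but assembly uses power tools, so (c) is unavailable.
All of (d)'s requirements are met (assessed value is $211,500, below the $295,000 limit; the compliance score is 111 points, meeting the 88 points threshold; the setback is at least 3 m on every side). Considering the limiting provisions: (i) is triggered (the reportable unit count is 75, below the 87 limit), but is itself disapplied by (j): (j) applies — a current Provisional Notice is held. (k) is inapplicable (aggregate throughput is 4,860 units, short of 5,270 units), so (j) stands. (d) remains available.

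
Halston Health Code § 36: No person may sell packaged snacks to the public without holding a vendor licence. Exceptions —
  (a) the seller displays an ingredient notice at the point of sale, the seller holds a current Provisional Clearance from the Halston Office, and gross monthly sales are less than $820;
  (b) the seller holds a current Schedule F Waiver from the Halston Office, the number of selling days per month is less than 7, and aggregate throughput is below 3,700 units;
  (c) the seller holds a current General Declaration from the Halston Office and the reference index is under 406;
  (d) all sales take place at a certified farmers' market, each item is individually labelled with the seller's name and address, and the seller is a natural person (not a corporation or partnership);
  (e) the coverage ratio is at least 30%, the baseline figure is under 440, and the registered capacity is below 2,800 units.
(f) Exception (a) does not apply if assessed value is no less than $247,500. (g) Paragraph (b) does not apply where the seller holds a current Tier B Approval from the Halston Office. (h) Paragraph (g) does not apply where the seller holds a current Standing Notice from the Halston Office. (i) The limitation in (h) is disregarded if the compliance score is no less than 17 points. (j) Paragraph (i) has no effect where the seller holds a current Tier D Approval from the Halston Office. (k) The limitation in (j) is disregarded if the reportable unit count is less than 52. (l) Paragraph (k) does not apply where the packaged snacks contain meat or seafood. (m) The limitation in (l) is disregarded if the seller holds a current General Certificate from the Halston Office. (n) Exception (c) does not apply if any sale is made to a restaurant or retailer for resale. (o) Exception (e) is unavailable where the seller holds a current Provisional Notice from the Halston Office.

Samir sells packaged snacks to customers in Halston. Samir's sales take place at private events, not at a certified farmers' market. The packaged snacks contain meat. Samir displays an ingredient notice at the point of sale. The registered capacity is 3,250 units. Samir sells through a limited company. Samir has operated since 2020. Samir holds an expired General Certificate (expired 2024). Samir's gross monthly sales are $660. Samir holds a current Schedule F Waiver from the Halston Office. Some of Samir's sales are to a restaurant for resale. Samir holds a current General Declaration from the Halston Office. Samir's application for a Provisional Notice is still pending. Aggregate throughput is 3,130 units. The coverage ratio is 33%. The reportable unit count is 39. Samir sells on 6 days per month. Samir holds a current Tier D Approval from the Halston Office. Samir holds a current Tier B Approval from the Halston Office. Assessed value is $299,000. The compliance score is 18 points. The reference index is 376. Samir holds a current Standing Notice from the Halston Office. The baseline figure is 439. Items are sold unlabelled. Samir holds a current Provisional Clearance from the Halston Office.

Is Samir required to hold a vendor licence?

Exception (a) is satisfied on its face — an ingredient notice is displayed; a current Provisional Clearance is held; gross monthly sales are $660, less than the $820 limit. However, paragraph (f) must be considered: (f) operates — assessed value is $299,000, meeting the $247,500 threshold. (a) is therefore removed.
Exception (b)'s conditions are all satisfied: a current Schedule F Waiver is held; the number of selling days per month is 6, less than the 7 limit; aggregate throughput is 3,130 units, below the 3,700 units limit. Applying paragraphs (g)–(m): (g) is engaged (a current Tier B Approval is held), but is overridden by (h): (h) operates — a current Standing Notice is held. (i) would limit (h) — the compliance score is 18 points, meeting the 17 points threshold — but (j) sets (i) aside: (j) operates — a current Tier D Approval is held. (k) operates (the reportable unit count is 39, less than the 52 limit), but is itself disapplied by (l): (l) is triggered — the packaged snacks contain meat. (m), which would lift (l), is inapplicable — the General Certificate is not current. (b) remains available.
All of (c)'s requirements are met (a current General Declaration is held; the reference index is 376, under the 406 limit). But: (n) operates against (c): some sales are to a restaurant for resale. (c) is therefore removed.
Exception (d) requires that all sales take place at a certified farmers' market; but sales are at private events, not a certified farmers' market, so (d) is unavailable.
Exception (e) does not apply: the registered capacity is 3,250 units, not below 2,800 units.

No — exception (b) applies; Samir is not required to hold a vendor licence.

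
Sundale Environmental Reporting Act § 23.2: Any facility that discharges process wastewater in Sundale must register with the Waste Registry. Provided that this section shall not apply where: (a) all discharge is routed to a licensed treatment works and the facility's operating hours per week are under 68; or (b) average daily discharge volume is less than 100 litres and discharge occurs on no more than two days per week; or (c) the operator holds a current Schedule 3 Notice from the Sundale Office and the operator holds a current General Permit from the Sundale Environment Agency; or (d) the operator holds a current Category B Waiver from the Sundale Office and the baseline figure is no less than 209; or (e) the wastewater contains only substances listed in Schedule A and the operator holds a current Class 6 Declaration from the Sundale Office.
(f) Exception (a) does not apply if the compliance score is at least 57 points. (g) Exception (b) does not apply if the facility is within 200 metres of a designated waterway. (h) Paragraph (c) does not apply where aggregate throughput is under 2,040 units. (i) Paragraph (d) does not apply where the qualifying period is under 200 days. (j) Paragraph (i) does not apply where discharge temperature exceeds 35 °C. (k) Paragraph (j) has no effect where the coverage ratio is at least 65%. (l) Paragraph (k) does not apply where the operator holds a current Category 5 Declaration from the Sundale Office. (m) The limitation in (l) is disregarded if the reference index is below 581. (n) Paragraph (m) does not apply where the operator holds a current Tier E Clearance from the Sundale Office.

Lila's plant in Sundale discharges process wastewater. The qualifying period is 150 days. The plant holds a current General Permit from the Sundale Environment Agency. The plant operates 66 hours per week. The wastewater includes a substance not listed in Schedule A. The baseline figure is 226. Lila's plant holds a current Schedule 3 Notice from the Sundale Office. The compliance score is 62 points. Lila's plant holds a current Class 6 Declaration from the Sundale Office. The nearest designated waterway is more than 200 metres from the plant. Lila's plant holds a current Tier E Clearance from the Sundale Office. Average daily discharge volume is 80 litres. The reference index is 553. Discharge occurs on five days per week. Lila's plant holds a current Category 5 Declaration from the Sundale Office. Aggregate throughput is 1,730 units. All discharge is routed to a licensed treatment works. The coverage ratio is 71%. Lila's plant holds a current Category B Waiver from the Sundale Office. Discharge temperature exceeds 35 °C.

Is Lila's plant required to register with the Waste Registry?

No — exception (d) applies; Lila's plant is not required to register with the Waste Registry.

Exception (a) is satisfied on its face — discharge is routed to a licensed treatment works; the facility's operating hours per week are 66, under the 68 limit. But applying paragraph (f): (f) is triggered — the compliance score is 62 points, meeting the 57 points threshold. Exception (a) does not apply.
Exception (b) requires that discharge occurs on no more than two days per week; but discharge occurs on five days per week, so (b) is unavailable.
Exception (c): a current Schedule 3 Notice is held; a current General Permit is held — every condition holds. However, paragraph (h) must be considered: (h) operates against (c): aggregate throughput is 1,730 units, under the 2,040 units limit. Exception (c) does not apply.
All of (d)'s requirements are met (a current Category B Waiver is held; the baseline figure is 226, meeting the 209 threshold). Under paragraphs (i)–(n): (i) operates (the qualifying period is 150 days, under the 200 days limit), but is itself disapplied by (j): (j) is triggered — discharge temperature exceeds 35 °C. (k) is triggered (the coverage ratio is 71%, meeting the 65% threshold), but is overridden by (l): (l) operates against (k): a current Category 5 Declaration is held. (m) is triggered (the reference index is 553, below the 581 limit), but is set aside by (n): (n) is engaged — a current Tier E Clearance is held. So (d) applies.
Exception (e) does not apply: the wastewater includes a non-Schedule-A substance.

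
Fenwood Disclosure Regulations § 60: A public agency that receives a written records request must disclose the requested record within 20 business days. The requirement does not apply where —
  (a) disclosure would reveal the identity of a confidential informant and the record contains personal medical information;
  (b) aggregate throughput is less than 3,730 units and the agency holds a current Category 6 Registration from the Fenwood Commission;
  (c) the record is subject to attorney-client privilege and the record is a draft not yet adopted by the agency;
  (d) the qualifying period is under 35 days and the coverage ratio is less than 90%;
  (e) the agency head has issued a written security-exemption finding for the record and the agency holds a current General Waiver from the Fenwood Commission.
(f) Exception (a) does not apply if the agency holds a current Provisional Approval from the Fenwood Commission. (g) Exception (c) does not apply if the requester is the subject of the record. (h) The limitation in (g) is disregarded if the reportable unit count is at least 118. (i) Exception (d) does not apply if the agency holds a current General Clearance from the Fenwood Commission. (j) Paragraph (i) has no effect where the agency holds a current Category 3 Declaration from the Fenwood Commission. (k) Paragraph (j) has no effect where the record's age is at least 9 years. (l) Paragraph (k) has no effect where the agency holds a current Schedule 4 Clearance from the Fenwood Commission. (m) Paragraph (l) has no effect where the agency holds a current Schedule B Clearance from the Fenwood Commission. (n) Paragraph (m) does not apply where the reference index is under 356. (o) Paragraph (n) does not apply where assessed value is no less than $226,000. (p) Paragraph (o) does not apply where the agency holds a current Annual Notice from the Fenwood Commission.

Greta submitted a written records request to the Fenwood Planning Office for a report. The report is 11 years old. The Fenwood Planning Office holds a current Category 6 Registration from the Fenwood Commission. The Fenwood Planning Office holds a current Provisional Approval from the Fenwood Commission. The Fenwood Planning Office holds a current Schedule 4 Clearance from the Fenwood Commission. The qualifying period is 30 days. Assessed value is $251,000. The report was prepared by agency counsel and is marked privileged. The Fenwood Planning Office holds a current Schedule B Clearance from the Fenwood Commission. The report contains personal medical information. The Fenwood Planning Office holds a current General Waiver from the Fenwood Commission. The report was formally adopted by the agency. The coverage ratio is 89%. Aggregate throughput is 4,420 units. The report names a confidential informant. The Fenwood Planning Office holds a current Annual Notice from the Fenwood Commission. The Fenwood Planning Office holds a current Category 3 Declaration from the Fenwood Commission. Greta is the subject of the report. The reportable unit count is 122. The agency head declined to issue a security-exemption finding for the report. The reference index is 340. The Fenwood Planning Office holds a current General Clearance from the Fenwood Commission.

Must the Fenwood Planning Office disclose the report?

Exception (a): the report names a confidential informant; the report contains personal medical information — every condition holds. But applying paragraph (f): (f) applies — a current Provisional Approval is held. Exception (a) does not apply.
Exception (b) does not apply: aggregate throughput is 4,420 units, not less than 3,730 units.
Exception (c) does not apply: the report has been formally adopted.
All of (d)'s requirements are met (the qualifying period is 30 days, under the 35 days limit; the coverage ratio is 89%, less than the 90% limit). Considering the limiting provisions: (i) is triggered (a current General Clearance is held), but is itself disapplied by (j): (j) operates — a current Category 3 Declaration is held. (k) is triggered (the record's age is 11 years, meeting the 9 years threshold), but is displaced by (l): (l) operates against (k): a current Schedule 4 Clearance is held. (m) would limit (l) — a current Schedule B Clearance is held — but (n) sets (m) aside: (n) operates against (m): the reference index is 340, under the 356 limit. (o) would limit (n) — assessed value is $251,000, meeting the $226,000 threshold — but (p) sets (o) aside: (p) operates against (o): a current Annual Notice is held. (d) remains available.
Exception (e) fails — the agency head declined to issue a security-exemption finding.

No — exception (d) applies; the Fenwood Planning Office is not required to disclose the report.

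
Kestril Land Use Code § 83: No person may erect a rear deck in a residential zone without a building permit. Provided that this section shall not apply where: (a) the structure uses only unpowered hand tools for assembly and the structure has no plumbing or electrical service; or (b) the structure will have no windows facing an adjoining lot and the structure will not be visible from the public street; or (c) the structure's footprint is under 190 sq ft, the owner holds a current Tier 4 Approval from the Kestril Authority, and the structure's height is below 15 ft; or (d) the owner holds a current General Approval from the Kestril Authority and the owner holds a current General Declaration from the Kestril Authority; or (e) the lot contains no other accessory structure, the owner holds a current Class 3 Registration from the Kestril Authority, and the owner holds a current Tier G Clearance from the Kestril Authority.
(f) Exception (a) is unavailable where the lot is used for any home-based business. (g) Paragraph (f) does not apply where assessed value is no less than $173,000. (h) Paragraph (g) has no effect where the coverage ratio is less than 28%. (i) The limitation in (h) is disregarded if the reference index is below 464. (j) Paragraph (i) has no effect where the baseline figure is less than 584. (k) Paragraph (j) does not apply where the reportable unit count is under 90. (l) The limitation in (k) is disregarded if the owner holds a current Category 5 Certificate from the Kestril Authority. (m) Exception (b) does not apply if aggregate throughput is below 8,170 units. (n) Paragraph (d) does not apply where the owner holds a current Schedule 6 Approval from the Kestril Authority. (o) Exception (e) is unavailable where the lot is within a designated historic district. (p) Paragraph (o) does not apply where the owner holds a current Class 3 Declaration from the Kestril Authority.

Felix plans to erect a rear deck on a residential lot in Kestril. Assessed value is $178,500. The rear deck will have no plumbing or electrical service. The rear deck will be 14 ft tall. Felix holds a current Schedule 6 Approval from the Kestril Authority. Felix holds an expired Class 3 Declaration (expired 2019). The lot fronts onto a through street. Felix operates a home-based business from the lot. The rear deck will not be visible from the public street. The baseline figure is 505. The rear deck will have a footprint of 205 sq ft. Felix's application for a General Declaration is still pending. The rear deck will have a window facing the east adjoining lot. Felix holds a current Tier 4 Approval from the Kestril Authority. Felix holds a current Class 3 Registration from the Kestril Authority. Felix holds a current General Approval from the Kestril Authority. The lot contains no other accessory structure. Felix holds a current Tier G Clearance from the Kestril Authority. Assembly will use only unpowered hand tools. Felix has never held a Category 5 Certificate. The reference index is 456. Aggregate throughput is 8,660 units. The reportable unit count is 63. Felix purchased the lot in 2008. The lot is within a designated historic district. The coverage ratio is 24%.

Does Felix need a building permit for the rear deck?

All of (a)'s requirements are met (assembly uses only hand tools; there is no plumbing or electrical service). Applying paragraphs (f)–(l): (f) would limit (a) — a home-based business operates on the lot — but (g) sets (f) aside: (g) is engaged — assessed value is $178,500, meeting the $173,000 threshold. (h) would limit (g) — the coverage ratio is 24%, less than the 28% limit — but (i) sets (h) aside: (i) is triggered — the reference index is 456, below the 464 limit. (j) would limit (i) — the baseline figure is 505, less than the 584 limit — but (k) sets (j) aside: (k) is engaged — the reportable unit count is 63, under the 90 limit. (l) is not engaged (no current Category 5 Certificate is held), so (k) stands. Exception (a) stands.
Exception (b) fails — a window faces an adjoining lot.
Exception (c) does not apply: the structure's footprint is 205 sq ft, not under 190 sq ft.
Exception (d) requires that the owner holds a current General Declaration from the Kestril Authority; but the General Declaration is not current, so (d) is unavailable.
Exception (e)'s conditions are all satisfied: the lot has no other accessory structure; a current Class 3 Registration is held; a current Tier G Clearance is held. Turning to paragraphs (o)–(p): (o) operates against (e): the lot is in a historic district. (p) is not triggered (the Class 3 Declaration is not current), so (o) stands. So (e) is unavailable.

No — exception (a) applies; Felix does not need a building permit.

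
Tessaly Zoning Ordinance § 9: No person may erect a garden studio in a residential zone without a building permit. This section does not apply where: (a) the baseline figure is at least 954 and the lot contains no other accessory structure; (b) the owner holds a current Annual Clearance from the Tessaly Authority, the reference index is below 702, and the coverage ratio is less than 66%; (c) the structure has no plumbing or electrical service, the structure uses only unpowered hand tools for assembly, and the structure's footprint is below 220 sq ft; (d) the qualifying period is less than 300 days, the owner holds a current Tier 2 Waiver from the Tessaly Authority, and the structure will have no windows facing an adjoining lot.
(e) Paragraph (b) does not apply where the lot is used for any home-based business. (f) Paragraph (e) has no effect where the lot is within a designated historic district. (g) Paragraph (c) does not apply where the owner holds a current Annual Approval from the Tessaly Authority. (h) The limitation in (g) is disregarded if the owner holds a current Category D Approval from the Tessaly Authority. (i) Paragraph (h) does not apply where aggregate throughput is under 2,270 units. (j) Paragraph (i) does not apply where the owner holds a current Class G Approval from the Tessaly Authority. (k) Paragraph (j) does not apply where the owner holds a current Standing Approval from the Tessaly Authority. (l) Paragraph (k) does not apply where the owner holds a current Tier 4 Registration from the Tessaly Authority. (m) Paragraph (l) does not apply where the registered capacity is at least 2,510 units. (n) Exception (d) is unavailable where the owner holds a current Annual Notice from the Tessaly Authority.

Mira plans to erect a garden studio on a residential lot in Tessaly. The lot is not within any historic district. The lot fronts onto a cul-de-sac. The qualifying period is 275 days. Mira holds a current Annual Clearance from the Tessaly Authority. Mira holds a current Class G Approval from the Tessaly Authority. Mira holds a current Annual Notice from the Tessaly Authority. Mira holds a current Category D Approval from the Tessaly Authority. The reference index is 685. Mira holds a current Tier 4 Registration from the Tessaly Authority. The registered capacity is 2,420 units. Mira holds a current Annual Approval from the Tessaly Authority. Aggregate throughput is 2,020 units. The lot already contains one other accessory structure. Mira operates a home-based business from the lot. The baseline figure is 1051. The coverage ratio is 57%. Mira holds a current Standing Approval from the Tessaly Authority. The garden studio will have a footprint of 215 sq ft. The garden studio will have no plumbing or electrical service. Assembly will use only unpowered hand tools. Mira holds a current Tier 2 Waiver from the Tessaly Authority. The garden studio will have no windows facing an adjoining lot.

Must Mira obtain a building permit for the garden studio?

No — exception (c) applies; Mira does not need a building permit.

Exception (a) requires that the lot contains no other accessory structure; but the lot already has another accessory structure, so (a) is unavailable.
All of (b)'s requirements are met (a current Annual Clearance is held; the reference index is 685, below the 702 limit; the coverage ratio is 57%, less than the 66% limit). However, paragraphs (e)–(f) must be considered: (e) operates — a home-based business operates on the lot. (f) is inapplicable (the lot is not in a historic district), so (e) stands. Exception (b) does not apply.
Exception (c) is satisfied on its face — there is no plumbing or electrical service; assembly uses only hand tools; the structure's footprint is 215 sq ft, below the 220 sq ft limit. Applying paragraphs (g)–(m): (g) applies (a current Annual Approval is held), but is overridden by (h): (h) applies — a current Category D Approval is held. (i) is triggered (aggregate throughput is 2,020 units, under the 2,270 units limit), but is set aside by (j): (j) is engaged — a current Class G Approval is held. (k) would limit (j) — a current Standing Approval is held — but (l) sets (k) aside: (l) applies — a current Tier 4 Registration is held. (m), which would lift (l), does not operate here — the registered capacity is 2,420 units, short of 2,510 units. Exception (c) stands.
Exception (d) is satisfied on its face — the qualifying period is 275 days, less than the 300 days limit; a current Tier 2 Waiver is held; no windows face an adjoining lot. However, paragraph (n) must be considered: (n) operates against (d): a current Annual Notice is held. Exception (d) does not apply.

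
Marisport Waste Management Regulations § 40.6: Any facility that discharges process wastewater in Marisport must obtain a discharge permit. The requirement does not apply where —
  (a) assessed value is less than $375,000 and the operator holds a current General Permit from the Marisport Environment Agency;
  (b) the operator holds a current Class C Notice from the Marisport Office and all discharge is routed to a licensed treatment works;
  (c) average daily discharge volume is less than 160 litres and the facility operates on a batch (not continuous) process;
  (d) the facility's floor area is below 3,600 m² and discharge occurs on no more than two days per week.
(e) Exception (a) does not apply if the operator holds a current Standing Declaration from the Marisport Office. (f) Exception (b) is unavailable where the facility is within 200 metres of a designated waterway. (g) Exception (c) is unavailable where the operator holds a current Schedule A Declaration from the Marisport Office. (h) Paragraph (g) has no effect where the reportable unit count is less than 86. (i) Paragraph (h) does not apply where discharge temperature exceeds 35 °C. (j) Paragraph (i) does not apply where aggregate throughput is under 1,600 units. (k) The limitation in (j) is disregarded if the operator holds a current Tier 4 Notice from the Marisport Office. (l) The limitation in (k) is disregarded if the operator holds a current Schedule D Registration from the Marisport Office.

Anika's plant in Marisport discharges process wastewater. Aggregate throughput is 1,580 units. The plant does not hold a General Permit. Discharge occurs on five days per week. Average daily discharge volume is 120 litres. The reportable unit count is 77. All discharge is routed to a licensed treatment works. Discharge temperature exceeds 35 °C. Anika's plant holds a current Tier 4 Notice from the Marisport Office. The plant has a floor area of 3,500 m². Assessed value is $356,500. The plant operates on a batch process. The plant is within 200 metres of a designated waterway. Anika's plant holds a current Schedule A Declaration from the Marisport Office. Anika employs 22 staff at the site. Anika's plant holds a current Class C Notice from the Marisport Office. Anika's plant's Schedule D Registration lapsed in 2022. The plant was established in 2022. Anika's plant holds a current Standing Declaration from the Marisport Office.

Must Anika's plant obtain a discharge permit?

Yes — Anika's plant must obtain a discharge permit.

Exception (a) does not apply: no General Permit is held.
Exception (b) is satisfied on its face — a current Class C Notice is held; discharge is routed to a licensed treatment works. Turning to paragraph (f): (f) operates against (b): the plant is within 200 m of a designated waterway. Exception (b) does not apply.
All of (c)'s requirements are met (average daily discharge volume is 120 litres, less than the 160 litres limit; the facility operates on a batch process). But applying paragraphs (g)–(l): (g) is engaged — a current Schedule A Declaration is held. (h) applies (the reportable unit count is 77, less than the 86 limit), but is overridden by (i): (i) operates — discharge temperature exceeds 35 °C. (j) is engaged (aggregate throughput is 1,580 units, under the 1,600 units limit), but is overridden by (k): (k) operates against (j): a current Tier 4 Notice is held. (l) is inapplicable (no current Schedule D Registration is held), so (k) stands. Exception (c) does not apply.
Exception (d) does not apply: discharge occurs on five days per week.
None of the exceptions is available; § 40.6 applies in full.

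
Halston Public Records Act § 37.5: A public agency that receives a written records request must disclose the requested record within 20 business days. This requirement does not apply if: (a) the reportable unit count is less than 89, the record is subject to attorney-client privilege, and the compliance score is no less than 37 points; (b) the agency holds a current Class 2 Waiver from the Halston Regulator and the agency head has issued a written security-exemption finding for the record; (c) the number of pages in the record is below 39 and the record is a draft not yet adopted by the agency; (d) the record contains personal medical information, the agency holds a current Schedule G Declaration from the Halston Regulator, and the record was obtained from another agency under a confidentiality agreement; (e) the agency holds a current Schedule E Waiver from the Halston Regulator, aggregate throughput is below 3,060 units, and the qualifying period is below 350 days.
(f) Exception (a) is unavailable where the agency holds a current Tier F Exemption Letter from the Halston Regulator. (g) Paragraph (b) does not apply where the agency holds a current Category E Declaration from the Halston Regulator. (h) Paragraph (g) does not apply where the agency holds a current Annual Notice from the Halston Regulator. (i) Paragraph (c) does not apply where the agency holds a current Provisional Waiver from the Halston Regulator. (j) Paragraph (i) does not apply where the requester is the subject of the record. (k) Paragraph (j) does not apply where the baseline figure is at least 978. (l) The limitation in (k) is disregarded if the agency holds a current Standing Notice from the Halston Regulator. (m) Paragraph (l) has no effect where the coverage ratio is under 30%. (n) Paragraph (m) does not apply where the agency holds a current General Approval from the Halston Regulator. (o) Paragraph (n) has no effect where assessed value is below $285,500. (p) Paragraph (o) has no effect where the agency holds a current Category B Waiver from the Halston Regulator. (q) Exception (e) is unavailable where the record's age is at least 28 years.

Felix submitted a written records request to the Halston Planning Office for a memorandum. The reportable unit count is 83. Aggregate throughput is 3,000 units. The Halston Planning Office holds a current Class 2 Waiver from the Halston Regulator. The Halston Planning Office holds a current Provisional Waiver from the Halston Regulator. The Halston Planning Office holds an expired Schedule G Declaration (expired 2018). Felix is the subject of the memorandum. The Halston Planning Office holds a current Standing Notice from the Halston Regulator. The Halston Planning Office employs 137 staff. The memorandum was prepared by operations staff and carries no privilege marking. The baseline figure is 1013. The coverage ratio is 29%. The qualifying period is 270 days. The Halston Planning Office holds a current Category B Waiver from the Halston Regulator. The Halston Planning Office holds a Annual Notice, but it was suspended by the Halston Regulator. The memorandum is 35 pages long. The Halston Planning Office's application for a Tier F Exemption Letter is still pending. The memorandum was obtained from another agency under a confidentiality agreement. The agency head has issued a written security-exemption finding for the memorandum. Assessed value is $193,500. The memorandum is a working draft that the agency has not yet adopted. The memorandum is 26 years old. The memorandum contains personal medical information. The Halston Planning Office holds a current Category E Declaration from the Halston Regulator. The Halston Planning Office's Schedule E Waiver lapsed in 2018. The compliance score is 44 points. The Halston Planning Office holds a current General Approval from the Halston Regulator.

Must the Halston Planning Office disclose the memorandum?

Exception (a) fails — the memorandum carries no privilege marking.
Exception (b)'s conditions are all satisfied: a current Class 2 Waiver is held; a written security-exemption finding has been issued. However, paragraphs (g)–(h) must be considered: (g) operates against (b): a current Category E Declaration is held. (h), which would lift (g), is inapplicable — no current Annual Notice is held. Exception (b) does not apply.
Exception (c)'s conditions are all satisfied: the number of pages in the record is 35, below the 39 limit; the memorandum is an unadopted draft. As to paragraphs (i)–(p): (i) would limit (c) — a current Provisional Waiver is held — but (j) sets (i) aside: (j) operates against (i): Felix is the subject of the memorandum. (k) applies (the baseline figure is 1,013, meeting the 978 threshold), but is set aside by (l): (l) applies — a current Standing Notice is held. (m) would limit (l) — the coverage ratio is 29%, under the 30% limit — but (n) sets (m) aside: (n) operates against (m): a current General Approval is held. (o) would limit (n) — assessed value is $193,500, below the $285,500 limit — but (p) sets (o) aside: (p) is triggered — a current Category B Waiver is held. Exception (c) stands.
Exception (d) fails — the Schedule G Declaration is not current.
Exception (e) requires that the agency holds a current Schedule E Waiver from the Halston Regulator; but there is no Schedule E Waiver in force, so (e) is unavailable.

No — exception (c) applies; the Halston Planning Office is not required to disclose the memorandum.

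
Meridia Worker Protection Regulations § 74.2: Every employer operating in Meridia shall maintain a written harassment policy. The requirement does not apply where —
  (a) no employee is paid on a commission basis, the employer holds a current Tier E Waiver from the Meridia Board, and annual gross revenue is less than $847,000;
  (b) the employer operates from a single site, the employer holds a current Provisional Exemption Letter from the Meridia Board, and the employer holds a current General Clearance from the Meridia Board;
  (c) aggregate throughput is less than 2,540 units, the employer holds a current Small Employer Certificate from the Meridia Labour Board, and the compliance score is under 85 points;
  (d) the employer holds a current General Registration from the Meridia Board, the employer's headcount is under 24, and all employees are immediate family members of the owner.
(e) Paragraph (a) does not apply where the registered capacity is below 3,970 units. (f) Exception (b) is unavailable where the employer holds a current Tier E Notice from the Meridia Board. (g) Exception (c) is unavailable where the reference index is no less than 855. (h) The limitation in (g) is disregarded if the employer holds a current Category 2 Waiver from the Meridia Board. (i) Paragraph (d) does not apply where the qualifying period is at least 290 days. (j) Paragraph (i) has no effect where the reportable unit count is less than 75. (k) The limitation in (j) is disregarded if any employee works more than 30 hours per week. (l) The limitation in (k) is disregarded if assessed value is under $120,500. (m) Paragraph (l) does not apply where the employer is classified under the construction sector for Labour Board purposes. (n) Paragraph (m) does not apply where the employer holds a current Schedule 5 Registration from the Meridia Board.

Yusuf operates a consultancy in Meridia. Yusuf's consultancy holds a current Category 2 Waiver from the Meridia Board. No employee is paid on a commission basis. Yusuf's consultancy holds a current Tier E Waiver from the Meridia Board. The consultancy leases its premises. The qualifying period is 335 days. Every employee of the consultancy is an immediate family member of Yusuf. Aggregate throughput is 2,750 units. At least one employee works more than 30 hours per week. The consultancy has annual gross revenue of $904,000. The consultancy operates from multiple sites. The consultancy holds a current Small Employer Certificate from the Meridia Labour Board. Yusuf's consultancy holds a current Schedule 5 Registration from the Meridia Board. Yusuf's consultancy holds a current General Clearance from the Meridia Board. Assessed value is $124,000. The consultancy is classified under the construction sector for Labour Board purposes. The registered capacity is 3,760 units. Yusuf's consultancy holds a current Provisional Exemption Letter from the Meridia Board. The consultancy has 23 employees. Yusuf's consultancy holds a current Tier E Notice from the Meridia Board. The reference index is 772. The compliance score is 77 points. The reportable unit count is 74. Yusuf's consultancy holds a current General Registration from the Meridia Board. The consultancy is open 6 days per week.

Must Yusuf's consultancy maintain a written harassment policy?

Exception (a) does not apply: annual gross revenue is $904,000, not less than $847,000.
Exception (b) does not apply: the employer operates from multiple sites.
Exception (c) requires that aggregate throughput is less than 2,540 units; but aggregate throughput is 2,750 units, not less than 2,540 units, so (c) is unavailable.
Exception (d)'s conditions are all satisfied: a current General Registration is held; the employer's headcount is 23, under the 24 limit; every employee is an immediate family member. However, paragraphs (i)–(n) must be considered: (i) operates — the qualifying period is 335 days, meeting the 290 days threshold. (j) would limit (i) — the reportable unit count is 74, less than the 75 limit — but (k) sets (j) aside: (k) operates against (j): at least one employee exceeds 30 hours/week. (l), which would lift (k), does not operate here — assessed value is $124,000, not under $120,500. Exception (d) does not apply.
No exception displaces § 74.2.

Yes — Yusuf's consultancy must maintain a written harassment policy.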